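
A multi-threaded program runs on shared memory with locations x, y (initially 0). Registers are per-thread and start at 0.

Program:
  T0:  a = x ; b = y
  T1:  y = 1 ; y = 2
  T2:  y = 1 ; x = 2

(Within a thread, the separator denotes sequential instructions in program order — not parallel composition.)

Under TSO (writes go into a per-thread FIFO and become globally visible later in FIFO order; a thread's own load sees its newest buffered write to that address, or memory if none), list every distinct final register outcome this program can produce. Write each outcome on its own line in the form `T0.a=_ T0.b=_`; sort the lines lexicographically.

outcome vector order: (T0.a,T0.b)
|TSO outcomes| = 5

T0.a=0 T0.b=0
T0.a=0 T0.b=1
T0.a=0 T0.b=2
T0.a=2 T0.b=1
T0.a=2 T0.b=2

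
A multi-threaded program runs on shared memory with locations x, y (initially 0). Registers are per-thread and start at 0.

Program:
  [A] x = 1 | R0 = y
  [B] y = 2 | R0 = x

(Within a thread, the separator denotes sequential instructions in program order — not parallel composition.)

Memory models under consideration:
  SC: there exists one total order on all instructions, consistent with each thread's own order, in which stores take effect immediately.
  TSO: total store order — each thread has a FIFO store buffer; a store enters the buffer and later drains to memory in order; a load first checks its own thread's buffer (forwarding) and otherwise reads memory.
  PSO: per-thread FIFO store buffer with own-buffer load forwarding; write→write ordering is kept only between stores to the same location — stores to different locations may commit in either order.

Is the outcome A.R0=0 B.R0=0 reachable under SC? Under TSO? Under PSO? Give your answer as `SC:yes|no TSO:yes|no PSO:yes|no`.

SC:no TSO:yes PSO:yes

outcome vector order: (A.R0,B.R0)
SC (3): (0,1) (2,0) (2,1)
TSO (4): (0,0) (0,1) (2,0) (2,1)
PSO (4): (0,0) (0,1) (2,0) (2,1)
target (0,0) ∈ {TSO,PSO}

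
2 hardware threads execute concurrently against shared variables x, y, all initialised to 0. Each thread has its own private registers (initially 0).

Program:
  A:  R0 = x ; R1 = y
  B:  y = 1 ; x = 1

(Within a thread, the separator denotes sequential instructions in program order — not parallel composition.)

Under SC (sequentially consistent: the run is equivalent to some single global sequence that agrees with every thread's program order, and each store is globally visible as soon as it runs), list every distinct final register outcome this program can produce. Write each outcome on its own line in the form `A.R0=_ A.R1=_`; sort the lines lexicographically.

A.R0=0 A.R1=0
A.R0=0 A.R1=1
A.R0=1 A.R1=1

outcome vector order: (A.R0,A.R1)
|SC outcomes| = 3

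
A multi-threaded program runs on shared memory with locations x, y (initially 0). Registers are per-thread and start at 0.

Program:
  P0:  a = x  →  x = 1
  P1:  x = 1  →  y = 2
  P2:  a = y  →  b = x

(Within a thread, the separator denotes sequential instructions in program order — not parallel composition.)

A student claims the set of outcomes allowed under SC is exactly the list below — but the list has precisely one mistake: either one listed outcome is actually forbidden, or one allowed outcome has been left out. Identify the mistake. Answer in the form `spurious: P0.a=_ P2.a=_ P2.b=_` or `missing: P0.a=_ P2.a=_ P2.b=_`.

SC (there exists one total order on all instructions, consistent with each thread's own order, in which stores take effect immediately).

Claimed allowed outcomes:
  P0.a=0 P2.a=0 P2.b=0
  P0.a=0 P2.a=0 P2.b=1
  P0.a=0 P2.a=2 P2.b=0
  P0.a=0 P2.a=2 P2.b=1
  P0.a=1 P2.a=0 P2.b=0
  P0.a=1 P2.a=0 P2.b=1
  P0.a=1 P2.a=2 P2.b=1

spurious: P0.a=0 P2.a=2 P2.b=0

outcome vector order: (P0.a,P2.a,P2.b)
[SC] allowed = {(0,0,0) (0,0,1) (0,2,1) (1,0,0) (1,0,1) (1,2,1)}
claimed∖SC = {(0,2,0)}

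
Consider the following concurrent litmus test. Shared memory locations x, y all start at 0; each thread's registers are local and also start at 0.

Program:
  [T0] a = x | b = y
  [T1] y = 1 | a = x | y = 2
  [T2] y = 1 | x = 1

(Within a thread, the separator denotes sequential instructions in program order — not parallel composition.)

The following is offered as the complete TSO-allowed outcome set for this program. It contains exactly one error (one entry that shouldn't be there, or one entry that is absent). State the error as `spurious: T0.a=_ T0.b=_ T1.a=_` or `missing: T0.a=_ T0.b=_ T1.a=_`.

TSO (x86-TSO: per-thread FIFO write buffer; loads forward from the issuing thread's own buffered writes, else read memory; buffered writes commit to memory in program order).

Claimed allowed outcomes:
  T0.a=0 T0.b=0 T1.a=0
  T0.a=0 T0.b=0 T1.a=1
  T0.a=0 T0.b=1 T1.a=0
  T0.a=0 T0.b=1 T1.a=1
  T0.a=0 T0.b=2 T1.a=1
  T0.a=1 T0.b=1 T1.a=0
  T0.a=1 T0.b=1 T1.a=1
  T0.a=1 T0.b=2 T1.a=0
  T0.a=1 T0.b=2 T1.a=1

missing: T0.a=0 T0.b=2 T1.a=0

outcome vector order: (T0.a,T0.b,T1.a)
under TSO → <0 0 0>, <0 0 1>, <0 1 0>, <0 1 1>, <0 2 0>, <0 2 1>, <1 1 0>, <1 1 1>, <1 2 0>, <1 2 1>
TSO∖claimed = {<0 2 0>}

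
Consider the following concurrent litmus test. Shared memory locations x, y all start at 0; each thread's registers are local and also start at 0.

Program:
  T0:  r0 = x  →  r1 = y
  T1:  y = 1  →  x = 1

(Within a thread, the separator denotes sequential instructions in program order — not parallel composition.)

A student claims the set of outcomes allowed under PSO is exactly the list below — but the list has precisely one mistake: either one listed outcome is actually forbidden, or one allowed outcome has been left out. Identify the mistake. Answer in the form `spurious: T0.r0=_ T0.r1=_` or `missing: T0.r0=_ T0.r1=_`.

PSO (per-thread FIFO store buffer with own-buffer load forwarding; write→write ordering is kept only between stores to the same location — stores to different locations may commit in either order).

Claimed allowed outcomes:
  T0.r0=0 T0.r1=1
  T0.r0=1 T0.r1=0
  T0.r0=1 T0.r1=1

missing: T0.r0=0 T0.r1=0

outcome vector order: (T0.r0,T0.r1)
PSO: 4 outcomes — {0/0; 0/1; 1/0; 1/1}
PSO∖claimed = {0/0}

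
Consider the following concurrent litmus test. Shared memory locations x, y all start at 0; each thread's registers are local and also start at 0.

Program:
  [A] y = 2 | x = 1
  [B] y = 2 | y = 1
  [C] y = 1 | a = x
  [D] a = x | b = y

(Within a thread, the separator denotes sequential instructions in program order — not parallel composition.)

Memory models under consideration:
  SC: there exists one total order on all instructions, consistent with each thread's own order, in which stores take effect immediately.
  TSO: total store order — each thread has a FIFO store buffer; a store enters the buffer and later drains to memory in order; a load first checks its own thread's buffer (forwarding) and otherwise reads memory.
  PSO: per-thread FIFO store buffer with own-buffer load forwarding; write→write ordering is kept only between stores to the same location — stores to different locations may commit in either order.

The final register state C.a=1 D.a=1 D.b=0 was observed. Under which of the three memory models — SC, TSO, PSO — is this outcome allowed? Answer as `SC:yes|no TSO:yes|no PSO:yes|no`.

outcome vector order: (C.a,D.a,D.b)
SC: 10 outcomes — {<0 0 0>, <0 0 1>, <0 0 2>, <0 1 1>, <0 1 2>, <1 0 0>, <1 0 1>, <1 0 2>, <1 1 1>, <1 1 2>}
TSO: 10 outcomes — {<0 0 0>, <0 0 1>, <0 0 2>, <0 1 1>, <0 1 2>, <1 0 0>, <1 0 1>, <1 0 2>, <1 1 1>, <1 1 2>}
PSO: 12 outcomes — {<0 0 0>, <0 0 1>, <0 0 2>, <0 1 0>, <0 1 1>, <0 1 2>, <1 0 0>, <1 0 1>, <1 0 2>, <1 1 0>, <1 1 1>, <1 1 2>}
target <1 1 0> ∈ {PSO}

SC:no TSO:no PSO:yes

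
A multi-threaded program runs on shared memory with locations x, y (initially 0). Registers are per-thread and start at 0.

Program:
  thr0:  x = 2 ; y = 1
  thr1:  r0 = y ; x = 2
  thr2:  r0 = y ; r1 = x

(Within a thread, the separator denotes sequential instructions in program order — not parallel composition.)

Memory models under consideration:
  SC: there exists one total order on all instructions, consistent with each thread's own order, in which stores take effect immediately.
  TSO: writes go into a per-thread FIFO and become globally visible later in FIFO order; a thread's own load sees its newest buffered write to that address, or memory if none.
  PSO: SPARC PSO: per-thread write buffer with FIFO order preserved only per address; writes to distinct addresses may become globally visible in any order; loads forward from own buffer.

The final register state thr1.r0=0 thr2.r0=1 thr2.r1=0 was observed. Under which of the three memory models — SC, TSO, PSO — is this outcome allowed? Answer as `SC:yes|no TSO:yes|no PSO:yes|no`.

outcome vector order: (thr1.r0,thr2.r0,thr2.r1)
[SC] allowed = {<0 0 0> <0 0 2> <0 1 2> <1 0 0> <1 0 2> <1 1 2>}
[TSO] allowed = {<0 0 0> <0 0 2> <0 1 2> <1 0 0> <1 0 2> <1 1 2>}
[PSO] allowed = {<0 0 0> <0 0 2> <0 1 0> <0 1 2> <1 0 0> <1 0 2> <1 1 0> <1 1 2>}
target <0 1 0> ∈ {PSO}

SC:no TSO:no PSO:yes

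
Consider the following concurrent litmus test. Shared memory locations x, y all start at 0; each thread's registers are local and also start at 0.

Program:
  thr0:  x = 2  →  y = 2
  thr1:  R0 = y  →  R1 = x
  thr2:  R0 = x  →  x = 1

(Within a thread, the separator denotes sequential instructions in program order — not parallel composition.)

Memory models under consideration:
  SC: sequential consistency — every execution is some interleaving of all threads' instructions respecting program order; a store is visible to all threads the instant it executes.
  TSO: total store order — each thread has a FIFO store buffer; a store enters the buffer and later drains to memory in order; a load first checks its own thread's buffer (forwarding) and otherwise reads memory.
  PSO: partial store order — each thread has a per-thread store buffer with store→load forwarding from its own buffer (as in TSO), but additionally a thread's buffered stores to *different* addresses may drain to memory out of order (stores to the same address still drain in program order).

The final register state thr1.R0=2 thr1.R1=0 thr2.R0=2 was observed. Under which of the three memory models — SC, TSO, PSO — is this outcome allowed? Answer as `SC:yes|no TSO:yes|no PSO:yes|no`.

outcome vector order: (thr1.R0,thr1.R1,thr2.R0)
under SC → 0/0/0, 0/0/2, 0/1/0, 0/1/2, 0/2/0, 0/2/2, 2/1/0, 2/1/2, 2/2/0, 2/2/2
under TSO → 0/0/0, 0/0/2, 0/1/0, 0/1/2, 0/2/0, 0/2/2, 2/1/0, 2/1/2, 2/2/0, 2/2/2
under PSO → 0/0/0, 0/0/2, 0/1/0, 0/1/2, 0/2/0, 0/2/2, 2/0/0, 2/0/2, 2/1/0, 2/1/2, 2/2/0, 2/2/2
target 2/0/2 ∈ {PSO}

SC:no TSO:no PSO:yes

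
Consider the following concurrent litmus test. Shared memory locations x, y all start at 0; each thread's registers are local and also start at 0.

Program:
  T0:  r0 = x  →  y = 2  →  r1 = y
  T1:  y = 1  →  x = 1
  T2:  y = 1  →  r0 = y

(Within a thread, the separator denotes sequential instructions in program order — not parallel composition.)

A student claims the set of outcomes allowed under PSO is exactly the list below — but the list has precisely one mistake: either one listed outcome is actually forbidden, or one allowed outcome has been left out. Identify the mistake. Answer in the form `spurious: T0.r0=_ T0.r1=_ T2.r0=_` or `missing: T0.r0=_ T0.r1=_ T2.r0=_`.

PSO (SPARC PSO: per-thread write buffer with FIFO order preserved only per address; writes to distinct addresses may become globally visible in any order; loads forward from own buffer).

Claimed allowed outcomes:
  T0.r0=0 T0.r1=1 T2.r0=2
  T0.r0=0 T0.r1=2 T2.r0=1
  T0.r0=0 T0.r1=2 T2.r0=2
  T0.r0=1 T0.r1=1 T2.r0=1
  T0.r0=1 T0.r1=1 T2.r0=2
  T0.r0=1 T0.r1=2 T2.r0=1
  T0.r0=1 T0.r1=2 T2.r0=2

outcome vector order: (T0.r0,T0.r1,T2.r0)
PSO (8): <0 1 1>; <0 1 2>; <0 2 1>; <0 2 2>; <1 1 1>; <1 1 2>; <1 2 1>; <1 2 2>
PSO∖claimed = {<0 1 1>}

missing: T0.r0=0 T0.r1=1 T2.r0=1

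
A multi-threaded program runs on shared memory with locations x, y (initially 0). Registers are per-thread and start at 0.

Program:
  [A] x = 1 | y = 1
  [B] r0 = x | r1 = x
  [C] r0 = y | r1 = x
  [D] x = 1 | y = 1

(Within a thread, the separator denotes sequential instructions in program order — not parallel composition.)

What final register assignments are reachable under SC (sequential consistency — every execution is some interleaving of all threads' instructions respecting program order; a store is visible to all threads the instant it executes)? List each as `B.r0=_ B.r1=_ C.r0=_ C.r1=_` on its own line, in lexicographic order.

outcome vector order: (B.r0,B.r1,C.r0,C.r1)
|SC outcomes| = 9

B.r0=0 B.r1=0 C.r0=0 C.r1=0
B.r0=0 B.r1=0 C.r0=0 C.r1=1
B.r0=0 B.r1=0 C.r0=1 C.r1=1
B.r0=0 B.r1=1 C.r0=0 C.r1=0
B.r0=0 B.r1=1 C.r0=0 C.r1=1
B.r0=0 B.r1=1 C.r0=1 C.r1=1
B.r0=1 B.r1=1 C.r0=0 C.r1=0
B.r0=1 B.r1=1 C.r0=0 C.r1=1
B.r0=1 B.r1=1 C.r0=1 C.r1=1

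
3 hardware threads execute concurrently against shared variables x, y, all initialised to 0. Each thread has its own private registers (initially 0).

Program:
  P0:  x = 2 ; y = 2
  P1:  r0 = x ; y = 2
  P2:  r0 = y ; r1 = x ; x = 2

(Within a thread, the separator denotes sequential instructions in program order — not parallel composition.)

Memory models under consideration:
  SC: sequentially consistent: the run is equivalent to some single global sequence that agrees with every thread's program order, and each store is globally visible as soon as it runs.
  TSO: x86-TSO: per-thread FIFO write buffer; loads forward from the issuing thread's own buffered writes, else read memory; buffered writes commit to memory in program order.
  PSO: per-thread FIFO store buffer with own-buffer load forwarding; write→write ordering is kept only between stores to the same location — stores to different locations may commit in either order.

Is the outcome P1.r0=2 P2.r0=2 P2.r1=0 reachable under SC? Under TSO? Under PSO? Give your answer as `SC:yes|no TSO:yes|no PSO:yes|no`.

SC:no TSO:no PSO:yes

outcome vector order: (P1.r0,P2.r0,P2.r1)
SC (7): (0,0,0), (0,0,2), (0,2,0), (0,2,2), (2,0,0), (2,0,2), (2,2,2)
TSO (7): (0,0,0), (0,0,2), (0,2,0), (0,2,2), (2,0,0), (2,0,2), (2,2,2)
PSO (8): (0,0,0), (0,0,2), (0,2,0), (0,2,2), (2,0,0), (2,0,2), (2,2,0), (2,2,2)
target (2,2,0) ∈ {PSO}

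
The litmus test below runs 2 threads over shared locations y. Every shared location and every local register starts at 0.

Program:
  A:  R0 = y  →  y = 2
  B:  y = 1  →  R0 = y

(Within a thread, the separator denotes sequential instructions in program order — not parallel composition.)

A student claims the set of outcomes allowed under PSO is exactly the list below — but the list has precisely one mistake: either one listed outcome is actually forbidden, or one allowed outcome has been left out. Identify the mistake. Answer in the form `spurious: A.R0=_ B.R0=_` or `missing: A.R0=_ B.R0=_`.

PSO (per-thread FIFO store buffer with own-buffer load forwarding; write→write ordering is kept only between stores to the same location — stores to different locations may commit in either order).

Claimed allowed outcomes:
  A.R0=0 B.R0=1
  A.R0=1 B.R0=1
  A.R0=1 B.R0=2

missing: A.R0=0 B.R0=2

outcome vector order: (A.R0,B.R0)
[PSO] allowed = {(0,1), (0,2), (1,1), (1,2)}
PSO∖claimed = {(0,2)}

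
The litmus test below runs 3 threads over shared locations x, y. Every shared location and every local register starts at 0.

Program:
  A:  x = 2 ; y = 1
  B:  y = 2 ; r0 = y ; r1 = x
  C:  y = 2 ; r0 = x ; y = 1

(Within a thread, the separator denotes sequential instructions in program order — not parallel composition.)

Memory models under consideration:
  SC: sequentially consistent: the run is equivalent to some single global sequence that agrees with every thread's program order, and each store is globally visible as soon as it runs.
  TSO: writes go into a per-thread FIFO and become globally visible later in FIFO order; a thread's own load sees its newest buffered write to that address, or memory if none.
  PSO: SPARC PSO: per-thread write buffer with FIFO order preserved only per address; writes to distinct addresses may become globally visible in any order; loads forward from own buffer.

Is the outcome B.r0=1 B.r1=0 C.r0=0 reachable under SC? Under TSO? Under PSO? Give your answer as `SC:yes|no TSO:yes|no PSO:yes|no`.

outcome vector order: (B.r0,B.r1,C.r0)
SC: 7 outcomes — {<1 0 0> <1 2 0> <1 2 2> <2 0 0> <2 0 2> <2 2 0> <2 2 2>}
TSO: 7 outcomes — {<1 0 0> <1 2 0> <1 2 2> <2 0 0> <2 0 2> <2 2 0> <2 2 2>}
PSO: 8 outcomes — {<1 0 0> <1 0 2> <1 2 0> <1 2 2> <2 0 0> <2 0 2> <2 2 0> <2 2 2>}
target <1 0 0> ∈ {SC,TSO,PSO}

SC:yes TSO:yes PSO:yes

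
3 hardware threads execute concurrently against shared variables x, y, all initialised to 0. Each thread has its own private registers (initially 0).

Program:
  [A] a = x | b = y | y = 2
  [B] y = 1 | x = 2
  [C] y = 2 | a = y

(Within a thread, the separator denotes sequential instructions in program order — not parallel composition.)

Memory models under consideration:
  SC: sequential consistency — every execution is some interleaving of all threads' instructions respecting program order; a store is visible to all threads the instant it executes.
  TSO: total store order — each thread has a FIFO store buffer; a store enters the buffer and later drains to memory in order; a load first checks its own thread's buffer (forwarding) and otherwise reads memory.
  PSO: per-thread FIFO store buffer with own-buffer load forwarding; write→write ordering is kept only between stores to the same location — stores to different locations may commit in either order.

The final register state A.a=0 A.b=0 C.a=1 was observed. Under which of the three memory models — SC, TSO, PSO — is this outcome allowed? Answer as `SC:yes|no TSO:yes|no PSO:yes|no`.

SC:yes TSO:yes PSO:yes

outcome vector order: (A.a,A.b,C.a)
[SC] allowed = {(0,0,1) (0,0,2) (0,1,1) (0,1,2) (0,2,1) (0,2,2) (2,1,1) (2,1,2) (2,2,2)}
[TSO] allowed = {(0,0,1) (0,0,2) (0,1,1) (0,1,2) (0,2,1) (0,2,2) (2,1,1) (2,1,2) (2,2,2)}
[PSO] allowed = {(0,0,1) (0,0,2) (0,1,1) (0,1,2) (0,2,1) (0,2,2) (2,0,1) (2,0,2) (2,1,1) (2,1,2) (2,2,1) (2,2,2)}
target (0,0,1) ∈ {SC,TSO,PSO}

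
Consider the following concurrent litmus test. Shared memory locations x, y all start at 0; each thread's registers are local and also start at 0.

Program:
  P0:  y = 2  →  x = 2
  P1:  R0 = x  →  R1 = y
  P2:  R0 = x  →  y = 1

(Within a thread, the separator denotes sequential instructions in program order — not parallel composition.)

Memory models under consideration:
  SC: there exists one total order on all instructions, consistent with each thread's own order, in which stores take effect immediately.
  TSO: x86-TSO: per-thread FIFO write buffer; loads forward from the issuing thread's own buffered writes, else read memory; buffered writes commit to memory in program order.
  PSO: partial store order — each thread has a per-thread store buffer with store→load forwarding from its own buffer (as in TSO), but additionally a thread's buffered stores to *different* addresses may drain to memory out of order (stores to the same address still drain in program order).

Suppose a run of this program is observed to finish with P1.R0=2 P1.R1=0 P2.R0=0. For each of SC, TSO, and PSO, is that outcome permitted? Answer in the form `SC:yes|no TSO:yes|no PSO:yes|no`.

SC:no TSO:no PSO:yes

outcome vector order: (P1.R0,P1.R1,P2.R0)
SC (10): <0 0 0> <0 0 2> <0 1 0> <0 1 2> <0 2 0> <0 2 2> <2 1 0> <2 1 2> <2 2 0> <2 2 2>
TSO (10): <0 0 0> <0 0 2> <0 1 0> <0 1 2> <0 2 0> <0 2 2> <2 1 0> <2 1 2> <2 2 0> <2 2 2>
PSO (12): <0 0 0> <0 0 2> <0 1 0> <0 1 2> <0 2 0> <0 2 2> <2 0 0> <2 0 2> <2 1 0> <2 1 2> <2 2 0> <2 2 2>
target <2 0 0> ∈ {PSO}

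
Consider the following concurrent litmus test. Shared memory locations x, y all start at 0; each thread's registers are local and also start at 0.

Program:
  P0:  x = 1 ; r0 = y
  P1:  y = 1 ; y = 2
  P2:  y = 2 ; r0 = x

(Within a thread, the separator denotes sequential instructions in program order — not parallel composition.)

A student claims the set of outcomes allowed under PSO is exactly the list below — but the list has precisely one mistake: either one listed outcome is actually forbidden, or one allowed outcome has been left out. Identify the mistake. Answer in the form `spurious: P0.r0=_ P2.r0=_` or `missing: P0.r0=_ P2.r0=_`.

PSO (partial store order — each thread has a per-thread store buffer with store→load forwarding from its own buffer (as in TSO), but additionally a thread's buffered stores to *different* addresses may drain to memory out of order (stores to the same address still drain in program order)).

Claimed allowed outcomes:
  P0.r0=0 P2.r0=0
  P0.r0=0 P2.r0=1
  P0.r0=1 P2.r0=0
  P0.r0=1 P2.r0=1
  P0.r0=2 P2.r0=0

missing: P0.r0=2 P2.r0=1

outcome vector order: (P0.r0,P2.r0)
PSO (6): (0,0) (0,1) (1,0) (1,1) (2,0) (2,1)
PSO∖claimed = {(2,1)}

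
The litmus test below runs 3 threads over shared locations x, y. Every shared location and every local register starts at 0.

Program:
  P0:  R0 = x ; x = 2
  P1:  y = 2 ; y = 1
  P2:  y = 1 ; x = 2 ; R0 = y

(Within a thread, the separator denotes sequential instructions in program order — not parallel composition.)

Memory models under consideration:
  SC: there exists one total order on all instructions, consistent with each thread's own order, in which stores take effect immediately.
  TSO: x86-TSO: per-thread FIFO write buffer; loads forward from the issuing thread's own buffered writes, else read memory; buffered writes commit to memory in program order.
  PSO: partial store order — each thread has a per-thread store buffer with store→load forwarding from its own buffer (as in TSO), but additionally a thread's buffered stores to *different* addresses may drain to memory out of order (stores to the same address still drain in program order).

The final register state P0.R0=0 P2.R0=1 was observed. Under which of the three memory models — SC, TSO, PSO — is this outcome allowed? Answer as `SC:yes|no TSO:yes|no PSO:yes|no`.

SC:yes TSO:yes PSO:yes

outcome vector order: (P0.R0,P2.R0)
under SC → 0/1 0/2 2/1 2/2
under TSO → 0/1 0/2 2/1 2/2
under PSO → 0/1 0/2 2/1 2/2
target 0/1 ∈ {SC,TSO,PSO}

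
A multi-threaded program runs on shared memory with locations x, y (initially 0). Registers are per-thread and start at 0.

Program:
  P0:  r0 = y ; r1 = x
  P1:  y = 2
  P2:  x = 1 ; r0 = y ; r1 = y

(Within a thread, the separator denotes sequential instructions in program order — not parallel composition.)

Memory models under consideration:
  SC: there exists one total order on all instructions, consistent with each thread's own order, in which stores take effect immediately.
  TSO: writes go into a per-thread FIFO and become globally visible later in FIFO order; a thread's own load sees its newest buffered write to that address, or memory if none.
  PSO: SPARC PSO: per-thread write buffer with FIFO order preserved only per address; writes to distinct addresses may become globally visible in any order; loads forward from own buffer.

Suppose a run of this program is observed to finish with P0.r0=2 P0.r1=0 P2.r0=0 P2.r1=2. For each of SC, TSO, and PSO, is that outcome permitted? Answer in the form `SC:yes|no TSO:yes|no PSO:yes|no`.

SC:no TSO:yes PSO:yes

outcome vector order: (P0.r0,P0.r1,P2.r0,P2.r1)
SC: 10 outcomes — {0/0/0/0, 0/0/0/2, 0/0/2/2, 0/1/0/0, 0/1/0/2, 0/1/2/2, 2/0/2/2, 2/1/0/0, 2/1/0/2, 2/1/2/2}
TSO: 12 outcomes — {0/0/0/0, 0/0/0/2, 0/0/2/2, 0/1/0/0, 0/1/0/2, 0/1/2/2, 2/0/0/0, 2/0/0/2, 2/0/2/2, 2/1/0/0, 2/1/0/2, 2/1/2/2}
PSO: 12 outcomes — {0/0/0/0, 0/0/0/2, 0/0/2/2, 0/1/0/0, 0/1/0/2, 0/1/2/2, 2/0/0/0, 2/0/0/2, 2/0/2/2, 2/1/0/0, 2/1/0/2, 2/1/2/2}
target 2/0/0/2 ∈ {TSO,PSO}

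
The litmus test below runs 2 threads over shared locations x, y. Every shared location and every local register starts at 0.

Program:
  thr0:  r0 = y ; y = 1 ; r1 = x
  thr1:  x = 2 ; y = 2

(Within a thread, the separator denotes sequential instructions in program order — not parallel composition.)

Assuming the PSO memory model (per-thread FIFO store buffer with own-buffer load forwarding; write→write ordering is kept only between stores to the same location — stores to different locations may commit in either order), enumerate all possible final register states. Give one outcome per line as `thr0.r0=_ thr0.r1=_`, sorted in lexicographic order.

thr0.r0=0 thr0.r1=0
thr0.r0=0 thr0.r1=2
thr0.r0=2 thr0.r1=0
thr0.r0=2 thr0.r1=2

outcome vector order: (thr0.r0,thr0.r1)
|PSO outcomes| = 4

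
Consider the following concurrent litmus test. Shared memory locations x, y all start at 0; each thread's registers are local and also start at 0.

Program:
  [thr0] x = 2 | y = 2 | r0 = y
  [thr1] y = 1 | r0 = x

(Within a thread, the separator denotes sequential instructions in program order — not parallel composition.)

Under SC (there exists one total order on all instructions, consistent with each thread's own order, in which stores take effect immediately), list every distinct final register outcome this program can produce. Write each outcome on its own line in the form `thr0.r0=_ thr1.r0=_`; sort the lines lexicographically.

thr0.r0=1 thr1.r0=2
thr0.r0=2 thr1.r0=0
thr0.r0=2 thr1.r0=2

outcome vector order: (thr0.r0,thr1.r0)
|SC outcomes| = 3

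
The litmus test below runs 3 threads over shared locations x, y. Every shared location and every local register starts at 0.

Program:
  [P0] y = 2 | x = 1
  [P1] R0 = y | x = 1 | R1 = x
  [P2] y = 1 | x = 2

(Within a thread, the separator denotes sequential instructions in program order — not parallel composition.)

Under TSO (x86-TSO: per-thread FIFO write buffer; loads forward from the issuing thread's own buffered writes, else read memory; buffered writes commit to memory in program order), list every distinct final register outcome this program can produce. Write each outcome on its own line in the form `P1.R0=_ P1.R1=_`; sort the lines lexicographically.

outcome vector order: (P1.R0,P1.R1)
|TSO outcomes| = 6

P1.R0=0 P1.R1=1
P1.R0=0 P1.R1=2
P1.R0=1 P1.R1=1
P1.R0=1 P1.R1=2
P1.R0=2 P1.R1=1
P1.R0=2 P1.R1=2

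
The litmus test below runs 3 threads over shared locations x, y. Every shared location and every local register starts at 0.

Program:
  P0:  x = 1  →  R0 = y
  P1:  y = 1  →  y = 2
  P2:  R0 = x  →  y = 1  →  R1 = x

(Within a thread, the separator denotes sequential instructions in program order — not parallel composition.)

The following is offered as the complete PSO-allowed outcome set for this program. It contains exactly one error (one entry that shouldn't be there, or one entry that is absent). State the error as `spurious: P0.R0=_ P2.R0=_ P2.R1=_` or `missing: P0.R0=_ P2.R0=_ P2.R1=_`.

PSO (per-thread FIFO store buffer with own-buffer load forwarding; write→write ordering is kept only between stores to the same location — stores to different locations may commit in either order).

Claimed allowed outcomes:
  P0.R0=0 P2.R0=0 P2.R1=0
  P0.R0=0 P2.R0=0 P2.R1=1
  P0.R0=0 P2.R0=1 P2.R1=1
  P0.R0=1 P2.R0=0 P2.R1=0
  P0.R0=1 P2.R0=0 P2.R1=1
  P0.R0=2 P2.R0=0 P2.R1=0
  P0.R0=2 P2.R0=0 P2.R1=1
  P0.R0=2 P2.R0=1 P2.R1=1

outcome vector order: (P0.R0,P2.R0,P2.R1)
PSO (9): 0/0/0 0/0/1 0/1/1 1/0/0 1/0/1 1/1/1 2/0/0 2/0/1 2/1/1
PSO∖claimed = {1/1/1}

missing: P0.R0=1 P2.R0=1 P2.R1=1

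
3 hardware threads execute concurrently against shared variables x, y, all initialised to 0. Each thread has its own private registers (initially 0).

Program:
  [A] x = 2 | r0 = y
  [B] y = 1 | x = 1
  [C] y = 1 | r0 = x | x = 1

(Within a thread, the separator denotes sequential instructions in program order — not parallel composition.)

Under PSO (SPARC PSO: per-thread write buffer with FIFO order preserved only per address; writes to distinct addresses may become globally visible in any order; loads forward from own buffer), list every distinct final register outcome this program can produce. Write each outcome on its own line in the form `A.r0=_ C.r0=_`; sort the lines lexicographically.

outcome vector order: (A.r0,C.r0)
|PSO outcomes| = 6

A.r0=0 C.r0=0
A.r0=0 C.r0=1
A.r0=0 C.r0=2
A.r0=1 C.r0=0
A.r0=1 C.r0=1
A.r0=1 C.r0=2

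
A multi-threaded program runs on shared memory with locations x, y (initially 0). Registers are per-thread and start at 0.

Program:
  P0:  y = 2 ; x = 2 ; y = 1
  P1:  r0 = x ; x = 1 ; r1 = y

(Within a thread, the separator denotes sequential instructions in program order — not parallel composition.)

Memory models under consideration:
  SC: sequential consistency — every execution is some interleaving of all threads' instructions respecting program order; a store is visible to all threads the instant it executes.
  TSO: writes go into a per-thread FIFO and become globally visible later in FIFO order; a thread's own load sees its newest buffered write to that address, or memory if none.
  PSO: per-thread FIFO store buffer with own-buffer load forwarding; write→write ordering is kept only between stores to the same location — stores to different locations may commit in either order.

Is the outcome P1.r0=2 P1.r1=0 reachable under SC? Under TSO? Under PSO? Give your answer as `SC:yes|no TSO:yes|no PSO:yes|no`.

SC:no TSO:no PSO:yes

outcome vector order: (P1.r0,P1.r1)
under SC → 0/0 0/1 0/2 2/1 2/2
under TSO → 0/0 0/1 0/2 2/1 2/2
under PSO → 0/0 0/1 0/2 2/0 2/1 2/2
target 2/0 ∈ {PSO}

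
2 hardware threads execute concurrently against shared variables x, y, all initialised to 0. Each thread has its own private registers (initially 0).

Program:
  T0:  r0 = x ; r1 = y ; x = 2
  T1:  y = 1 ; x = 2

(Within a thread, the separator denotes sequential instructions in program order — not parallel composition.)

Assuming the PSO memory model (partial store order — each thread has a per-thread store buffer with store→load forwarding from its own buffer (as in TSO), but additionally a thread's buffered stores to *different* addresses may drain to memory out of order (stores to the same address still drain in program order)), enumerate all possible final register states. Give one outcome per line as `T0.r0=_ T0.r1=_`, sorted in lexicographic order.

outcome vector order: (T0.r0,T0.r1)
|PSO outcomes| = 4

T0.r0=0 T0.r1=0
T0.r0=0 T0.r1=1
T0.r0=2 T0.r1=0
T0.r0=2 T0.r1=1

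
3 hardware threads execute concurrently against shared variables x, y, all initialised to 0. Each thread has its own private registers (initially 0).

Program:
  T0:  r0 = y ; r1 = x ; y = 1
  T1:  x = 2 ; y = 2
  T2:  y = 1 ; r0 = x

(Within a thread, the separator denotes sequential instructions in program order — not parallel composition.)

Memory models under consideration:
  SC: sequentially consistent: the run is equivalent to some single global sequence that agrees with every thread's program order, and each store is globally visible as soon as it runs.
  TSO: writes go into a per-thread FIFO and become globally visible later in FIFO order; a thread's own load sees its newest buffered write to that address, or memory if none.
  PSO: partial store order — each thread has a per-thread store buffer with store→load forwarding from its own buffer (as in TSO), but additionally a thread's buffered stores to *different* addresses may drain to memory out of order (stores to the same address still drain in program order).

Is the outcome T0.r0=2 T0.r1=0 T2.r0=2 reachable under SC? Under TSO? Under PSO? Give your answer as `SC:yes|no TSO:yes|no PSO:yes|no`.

SC:no TSO:no PSO:yes

outcome vector order: (T0.r0,T0.r1,T2.r0)
SC (10): (0,0,0), (0,0,2), (0,2,0), (0,2,2), (1,0,0), (1,0,2), (1,2,0), (1,2,2), (2,2,0), (2,2,2)
TSO (10): (0,0,0), (0,0,2), (0,2,0), (0,2,2), (1,0,0), (1,0,2), (1,2,0), (1,2,2), (2,2,0), (2,2,2)
PSO (12): (0,0,0), (0,0,2), (0,2,0), (0,2,2), (1,0,0), (1,0,2), (1,2,0), (1,2,2), (2,0,0), (2,0,2), (2,2,0), (2,2,2)
target (2,0,2) ∈ {PSO}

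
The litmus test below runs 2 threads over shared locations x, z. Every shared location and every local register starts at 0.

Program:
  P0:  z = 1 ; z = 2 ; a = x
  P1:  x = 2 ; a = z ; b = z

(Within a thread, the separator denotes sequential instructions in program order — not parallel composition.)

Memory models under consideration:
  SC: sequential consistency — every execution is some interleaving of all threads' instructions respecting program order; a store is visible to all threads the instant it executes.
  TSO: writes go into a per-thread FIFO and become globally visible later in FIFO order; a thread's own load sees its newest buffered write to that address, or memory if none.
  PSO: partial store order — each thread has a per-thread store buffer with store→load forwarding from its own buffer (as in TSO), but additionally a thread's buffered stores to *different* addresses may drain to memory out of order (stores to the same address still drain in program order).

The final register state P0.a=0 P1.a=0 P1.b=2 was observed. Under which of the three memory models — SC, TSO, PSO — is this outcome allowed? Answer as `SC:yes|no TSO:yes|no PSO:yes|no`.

SC:no TSO:yes PSO:yes

outcome vector order: (P0.a,P1.a,P1.b)
SC (7): (0,2,2); (2,0,0); (2,0,1); (2,0,2); (2,1,1); (2,1,2); (2,2,2)
TSO (12): (0,0,0); (0,0,1); (0,0,2); (0,1,1); (0,1,2); (0,2,2); (2,0,0); (2,0,1); (2,0,2); (2,1,1); (2,1,2); (2,2,2)
PSO (12): (0,0,0); (0,0,1); (0,0,2); (0,1,1); (0,1,2); (0,2,2); (2,0,0); (2,0,1); (2,0,2); (2,1,1); (2,1,2); (2,2,2)
target (0,0,2) ∈ {TSO,PSO}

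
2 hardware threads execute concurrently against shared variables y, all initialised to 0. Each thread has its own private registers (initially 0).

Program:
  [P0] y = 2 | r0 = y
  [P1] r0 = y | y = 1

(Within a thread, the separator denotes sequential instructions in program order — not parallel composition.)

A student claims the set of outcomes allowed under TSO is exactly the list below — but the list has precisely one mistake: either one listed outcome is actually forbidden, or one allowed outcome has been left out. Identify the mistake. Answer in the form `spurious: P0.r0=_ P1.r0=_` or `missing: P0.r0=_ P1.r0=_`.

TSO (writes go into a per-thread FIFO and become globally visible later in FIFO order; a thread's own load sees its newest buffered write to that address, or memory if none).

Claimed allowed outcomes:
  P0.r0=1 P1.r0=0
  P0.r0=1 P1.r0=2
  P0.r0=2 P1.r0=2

missing: P0.r0=2 P1.r0=0

outcome vector order: (P0.r0,P1.r0)
[TSO] allowed = {(1,0), (1,2), (2,0), (2,2)}
TSO∖claimed = {(2,0)}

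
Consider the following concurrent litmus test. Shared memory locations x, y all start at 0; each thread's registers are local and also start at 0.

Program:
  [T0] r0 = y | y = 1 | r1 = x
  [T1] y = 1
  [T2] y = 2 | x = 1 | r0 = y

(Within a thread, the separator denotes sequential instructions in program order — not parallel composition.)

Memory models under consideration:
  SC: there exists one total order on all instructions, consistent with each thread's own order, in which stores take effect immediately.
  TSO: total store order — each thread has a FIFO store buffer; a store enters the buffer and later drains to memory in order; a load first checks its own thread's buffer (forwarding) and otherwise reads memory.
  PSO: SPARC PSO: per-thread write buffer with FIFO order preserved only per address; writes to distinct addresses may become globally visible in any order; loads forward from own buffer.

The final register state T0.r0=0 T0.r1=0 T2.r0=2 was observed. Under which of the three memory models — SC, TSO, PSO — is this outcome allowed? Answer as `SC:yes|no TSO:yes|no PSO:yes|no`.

SC:yes TSO:yes PSO:yes

outcome vector order: (T0.r0,T0.r1,T2.r0)
under SC → 001 002 011 012 101 102 111 112 201 211 212
under TSO → 001 002 011 012 101 102 111 112 201 202 211 212
under PSO → 001 002 011 012 101 102 111 112 201 202 211 212
target 002 ∈ {SC,TSO,PSO}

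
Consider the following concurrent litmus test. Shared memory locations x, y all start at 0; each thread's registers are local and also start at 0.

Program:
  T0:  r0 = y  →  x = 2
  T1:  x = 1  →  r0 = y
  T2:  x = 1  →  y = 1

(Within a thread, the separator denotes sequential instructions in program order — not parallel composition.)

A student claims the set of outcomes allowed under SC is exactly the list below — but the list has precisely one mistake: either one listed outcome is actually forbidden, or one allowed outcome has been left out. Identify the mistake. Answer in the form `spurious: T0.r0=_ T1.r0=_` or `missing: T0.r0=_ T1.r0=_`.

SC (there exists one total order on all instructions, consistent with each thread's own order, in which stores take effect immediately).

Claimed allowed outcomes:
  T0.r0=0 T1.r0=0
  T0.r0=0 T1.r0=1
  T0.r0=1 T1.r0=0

missing: T0.r0=1 T1.r0=1

outcome vector order: (T0.r0,T1.r0)
SC: 4 outcomes — {(0,0); (0,1); (1,0); (1,1)}
SC∖claimed = {(1,1)}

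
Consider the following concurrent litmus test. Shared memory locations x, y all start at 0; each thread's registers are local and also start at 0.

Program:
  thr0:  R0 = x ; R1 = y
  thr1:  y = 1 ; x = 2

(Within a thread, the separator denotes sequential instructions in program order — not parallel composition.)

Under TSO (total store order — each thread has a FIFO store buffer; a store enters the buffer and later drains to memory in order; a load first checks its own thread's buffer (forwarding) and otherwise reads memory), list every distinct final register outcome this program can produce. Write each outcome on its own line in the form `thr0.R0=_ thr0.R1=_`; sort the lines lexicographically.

thr0.R0=0 thr0.R1=0
thr0.R0=0 thr0.R1=1
thr0.R0=2 thr0.R1=1

outcome vector order: (thr0.R0,thr0.R1)
|TSO outcomes| = 3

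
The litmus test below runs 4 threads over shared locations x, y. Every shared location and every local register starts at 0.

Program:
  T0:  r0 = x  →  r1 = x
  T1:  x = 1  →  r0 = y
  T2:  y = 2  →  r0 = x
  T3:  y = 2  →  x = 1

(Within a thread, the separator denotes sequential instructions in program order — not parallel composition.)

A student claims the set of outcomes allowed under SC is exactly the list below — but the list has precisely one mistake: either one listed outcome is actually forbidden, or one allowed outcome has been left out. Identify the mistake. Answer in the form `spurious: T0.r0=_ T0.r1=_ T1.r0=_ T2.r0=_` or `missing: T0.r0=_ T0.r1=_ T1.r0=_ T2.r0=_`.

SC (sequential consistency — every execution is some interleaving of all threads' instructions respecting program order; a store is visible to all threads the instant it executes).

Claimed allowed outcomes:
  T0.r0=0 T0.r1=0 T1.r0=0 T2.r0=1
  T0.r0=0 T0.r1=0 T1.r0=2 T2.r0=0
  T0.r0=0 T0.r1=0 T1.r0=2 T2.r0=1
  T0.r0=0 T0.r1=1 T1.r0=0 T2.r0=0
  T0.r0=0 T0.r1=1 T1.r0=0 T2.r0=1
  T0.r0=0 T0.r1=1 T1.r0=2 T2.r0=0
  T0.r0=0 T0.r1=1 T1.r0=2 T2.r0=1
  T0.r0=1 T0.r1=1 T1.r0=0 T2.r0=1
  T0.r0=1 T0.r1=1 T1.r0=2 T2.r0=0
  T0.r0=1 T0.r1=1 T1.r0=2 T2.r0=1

outcome vector order: (T0.r0,T0.r1,T1.r0,T2.r0)
under SC → <0 0 0 1> <0 0 2 0> <0 0 2 1> <0 1 0 1> <0 1 2 0> <0 1 2 1> <1 1 0 1> <1 1 2 0> <1 1 2 1>
claimed∖SC = {<0 1 0 0>}

spurious: T0.r0=0 T0.r1=1 T1.r0=0 T2.r0=0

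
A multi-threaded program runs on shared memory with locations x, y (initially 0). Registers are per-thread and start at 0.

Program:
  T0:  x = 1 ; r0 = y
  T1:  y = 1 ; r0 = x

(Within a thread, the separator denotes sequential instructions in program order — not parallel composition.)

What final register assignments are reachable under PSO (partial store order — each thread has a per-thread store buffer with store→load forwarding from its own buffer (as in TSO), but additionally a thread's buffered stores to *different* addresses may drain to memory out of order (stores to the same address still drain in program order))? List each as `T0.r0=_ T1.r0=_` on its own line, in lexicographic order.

T0.r0=0 T1.r0=0
T0.r0=0 T1.r0=1
T0.r0=1 T1.r0=0
T0.r0=1 T1.r0=1

outcome vector order: (T0.r0,T1.r0)
|PSO outcomes| = 4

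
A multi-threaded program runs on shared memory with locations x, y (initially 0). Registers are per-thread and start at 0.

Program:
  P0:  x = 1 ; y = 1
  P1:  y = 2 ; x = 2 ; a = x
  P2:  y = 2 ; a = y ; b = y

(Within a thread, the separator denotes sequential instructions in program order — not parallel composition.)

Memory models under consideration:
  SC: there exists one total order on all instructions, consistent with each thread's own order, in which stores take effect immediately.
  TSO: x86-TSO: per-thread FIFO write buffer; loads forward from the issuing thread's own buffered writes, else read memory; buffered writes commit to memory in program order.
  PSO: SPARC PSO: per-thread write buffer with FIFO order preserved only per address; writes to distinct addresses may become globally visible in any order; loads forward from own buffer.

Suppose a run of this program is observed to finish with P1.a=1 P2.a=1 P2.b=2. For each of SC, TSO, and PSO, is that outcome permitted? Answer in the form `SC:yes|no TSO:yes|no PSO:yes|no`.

SC:no TSO:no PSO:yes

outcome vector order: (P1.a,P2.a,P2.b)
[SC] allowed = {111; 121; 122; 211; 212; 221; 222}
[TSO] allowed = {111; 121; 122; 211; 212; 221; 222}
[PSO] allowed = {111; 112; 121; 122; 211; 212; 221; 222}
target 112 ∈ {PSO}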